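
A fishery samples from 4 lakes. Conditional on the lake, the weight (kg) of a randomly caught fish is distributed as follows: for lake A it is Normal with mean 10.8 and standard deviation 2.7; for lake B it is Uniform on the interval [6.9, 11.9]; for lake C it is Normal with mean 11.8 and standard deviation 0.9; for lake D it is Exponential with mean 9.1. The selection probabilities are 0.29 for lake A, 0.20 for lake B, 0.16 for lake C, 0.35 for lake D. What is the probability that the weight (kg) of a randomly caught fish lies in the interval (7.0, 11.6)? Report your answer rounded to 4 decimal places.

Conditional on each lake, P(7.0 < X < 11.6): A: 0.536845; B: 0.92; C: 0.41207; D: 0.183862.
By total probability, P(7.0 < X < 11.6) = 0.29·0.536845 + 0.2·0.92 + 0.16·0.41207 + 0.35·0.183862 = 0.469968.

0.4700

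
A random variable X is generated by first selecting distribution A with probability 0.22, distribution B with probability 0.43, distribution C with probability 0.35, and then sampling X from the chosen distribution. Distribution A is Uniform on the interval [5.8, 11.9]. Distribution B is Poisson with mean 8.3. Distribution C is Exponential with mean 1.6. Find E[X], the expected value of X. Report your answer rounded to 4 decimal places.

Component means — A: 8.85; B: 8.3; C: 1.6.
E[X] = 0.22·8.85 + 0.43·8.3 + 0.35·1.6 = 6.076.

6.0760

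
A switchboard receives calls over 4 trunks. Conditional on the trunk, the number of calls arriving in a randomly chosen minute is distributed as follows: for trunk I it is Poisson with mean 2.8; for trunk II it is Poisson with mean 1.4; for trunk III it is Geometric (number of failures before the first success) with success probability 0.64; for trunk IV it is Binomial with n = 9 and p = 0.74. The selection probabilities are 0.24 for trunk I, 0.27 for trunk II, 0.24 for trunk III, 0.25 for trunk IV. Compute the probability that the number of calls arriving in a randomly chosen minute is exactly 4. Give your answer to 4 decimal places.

0.0618

Conditional on each trunk, P(X = 4): I: 0.155739; II: 0.039472; III: 0.0107495; IV: 0.0448915.
By total probability, P(X = 4) = 0.24·0.155739 + 0.27·0.039472 + 0.24·0.0107495 + 0.25·0.0448915 = 0.0618375.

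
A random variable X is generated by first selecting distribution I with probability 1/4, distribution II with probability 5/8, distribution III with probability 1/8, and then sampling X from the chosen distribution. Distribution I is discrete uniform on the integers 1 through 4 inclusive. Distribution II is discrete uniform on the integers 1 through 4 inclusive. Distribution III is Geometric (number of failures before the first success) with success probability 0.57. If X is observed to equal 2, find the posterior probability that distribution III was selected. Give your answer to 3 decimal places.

Likelihoods P(X=2 | ·): I: 0.25; II: 0.25; III: 0.105393.
Posterior ∝ prior × likelihood. Numerator for III: 0.125·0.105393 = 0.0131741.
Normalizing constant: 0.25·0.25 + 0.625·0.25 + 0.125·0.105393 = 0.231924.
P(III | observation) = 0.0131741 / 0.231924 = 0.0568036.

0.057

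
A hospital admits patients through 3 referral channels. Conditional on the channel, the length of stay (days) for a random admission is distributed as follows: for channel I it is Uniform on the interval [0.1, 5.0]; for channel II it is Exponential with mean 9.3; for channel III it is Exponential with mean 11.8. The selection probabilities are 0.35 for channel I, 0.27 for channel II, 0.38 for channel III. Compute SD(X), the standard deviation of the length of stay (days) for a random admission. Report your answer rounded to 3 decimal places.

Per component, I: μ=2.55, E[X²]=8.50333; II: μ=9.3, E[X²]=172.98; III: μ=11.8, E[X²]=278.48.
E[X] = 0.35·2.55 + 0.27·9.3 + 0.38·11.8 = 7.8875.
E[X²] = 0.35·8.50333 + 0.27·172.98 + 0.38·278.48 = 155.503.
Var(X) = E[X²] − (E[X])² = 155.503 − 62.2127 = 93.2905.
SD(X) = √93.2905 = 9.6587.

9.659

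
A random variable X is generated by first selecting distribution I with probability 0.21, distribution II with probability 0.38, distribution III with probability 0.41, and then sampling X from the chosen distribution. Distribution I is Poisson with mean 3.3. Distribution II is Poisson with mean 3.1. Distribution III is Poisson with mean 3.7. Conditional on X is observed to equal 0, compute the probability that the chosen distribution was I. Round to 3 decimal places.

0.221

Likelihoods P(X=0 | ·): I: 0.0368832; II: 0.0450492; III: 0.0247235.
Posterior ∝ prior × likelihood. Numerator for I: 0.21·0.0368832 = 0.00774547.
Normalizing constant: 0.21·0.0368832 + 0.38·0.0450492 + 0.41·0.0247235 = 0.0350008.
P(I | observation) = 0.00774547 / 0.0350008 = 0.221294.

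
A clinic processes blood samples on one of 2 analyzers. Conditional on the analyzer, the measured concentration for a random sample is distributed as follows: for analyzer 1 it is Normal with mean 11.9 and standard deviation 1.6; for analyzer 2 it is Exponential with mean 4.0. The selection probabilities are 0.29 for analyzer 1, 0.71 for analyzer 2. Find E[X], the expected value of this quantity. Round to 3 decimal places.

Component means — 1: 11.9; 2: 4.
E[X] = 0.29·11.9 + 0.71·4 = 6.291.

6.291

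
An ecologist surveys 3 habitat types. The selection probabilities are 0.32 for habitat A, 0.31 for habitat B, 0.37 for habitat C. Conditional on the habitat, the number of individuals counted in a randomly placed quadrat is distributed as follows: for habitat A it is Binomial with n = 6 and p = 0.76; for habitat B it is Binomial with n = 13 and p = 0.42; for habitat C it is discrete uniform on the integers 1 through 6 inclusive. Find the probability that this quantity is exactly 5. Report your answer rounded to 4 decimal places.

Conditional on each habitat, P(X = 5): A: 0.365116; B: 0.215402; C: 0.166667.
By total probability, P(X = 5) = 0.32·0.365116 + 0.31·0.215402 + 0.37·0.166667 = 0.245278.

0.2453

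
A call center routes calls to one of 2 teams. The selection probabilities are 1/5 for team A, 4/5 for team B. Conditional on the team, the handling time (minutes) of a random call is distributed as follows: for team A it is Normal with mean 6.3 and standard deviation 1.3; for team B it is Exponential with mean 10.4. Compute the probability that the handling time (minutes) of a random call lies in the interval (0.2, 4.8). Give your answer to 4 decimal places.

0.3054

Conditional on each team, P(0.2 < X < 4.8): A: 0.12428; B: 0.35064.
By total probability, P(0.2 < X < 4.8) = 0.2·0.12428 + 0.8·0.35064 = 0.305368.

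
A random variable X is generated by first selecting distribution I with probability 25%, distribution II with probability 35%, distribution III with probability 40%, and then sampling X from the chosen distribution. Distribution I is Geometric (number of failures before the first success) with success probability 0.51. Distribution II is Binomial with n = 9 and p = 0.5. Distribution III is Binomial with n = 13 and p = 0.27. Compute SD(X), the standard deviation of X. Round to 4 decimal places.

Per component, I: μ=0.960784, E[X²]=2.807; II: μ=4.5, E[X²]=22.5; III: μ=3.51, E[X²]=14.8824.
E[X] = 0.25·0.960784 + 0.35·4.5 + 0.4·3.51 = 3.2192.
E[X²] = 0.25·2.807 + 0.35·22.5 + 0.4·14.8824 = 14.5297.
Var(X) = E[X²] − (E[X])² = 14.5297 − 10.3632 = 4.16649.
SD(X) = √4.16649 = 2.0412.

2.0412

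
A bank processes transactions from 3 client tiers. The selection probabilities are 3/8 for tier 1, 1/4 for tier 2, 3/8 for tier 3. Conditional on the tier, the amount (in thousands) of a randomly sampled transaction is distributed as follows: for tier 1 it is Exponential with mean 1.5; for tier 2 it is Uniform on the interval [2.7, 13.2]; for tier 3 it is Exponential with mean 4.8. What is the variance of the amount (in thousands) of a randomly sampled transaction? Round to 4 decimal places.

18.1425

Per component, 1: μ=1.5, E[X²]=4.5; 2: μ=7.95, E[X²]=72.39; 3: μ=4.8, E[X²]=46.08.
E[X] = 0.375·1.5 + 0.25·7.95 + 0.375·4.8 = 4.35.
E[X²] = 0.375·4.5 + 0.25·72.39 + 0.375·46.08 = 37.065.
Var(X) = E[X²] − (E[X])² = 37.065 − 18.9225 = 18.1425.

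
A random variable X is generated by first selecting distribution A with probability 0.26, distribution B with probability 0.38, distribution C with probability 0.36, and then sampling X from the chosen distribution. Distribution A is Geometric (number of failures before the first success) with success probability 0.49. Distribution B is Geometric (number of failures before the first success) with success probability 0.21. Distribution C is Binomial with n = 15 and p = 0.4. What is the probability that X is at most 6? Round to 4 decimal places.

0.7842

Conditional on each component, P(X ≤ 6): A: 0.991026; B: 0.807961; C: 0.609813.
By total probability, P(X ≤ 6) = 0.26·0.991026 + 0.38·0.807961 + 0.36·0.609813 = 0.784225.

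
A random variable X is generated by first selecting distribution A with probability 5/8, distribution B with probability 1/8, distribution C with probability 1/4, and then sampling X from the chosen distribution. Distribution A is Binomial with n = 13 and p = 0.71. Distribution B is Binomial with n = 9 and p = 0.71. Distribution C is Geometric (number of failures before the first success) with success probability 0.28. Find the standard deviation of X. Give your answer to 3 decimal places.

3.495

Per component, A: μ=9.23, E[X²]=87.8696; B: μ=6.39, E[X²]=42.6852; C: μ=2.57143, E[X²]=15.7959.
E[X] = 0.625·9.23 + 0.125·6.39 + 0.25·2.57143 = 7.21036.
E[X²] = 0.625·87.8696 + 0.125·42.6852 + 0.25·15.7959 = 64.2031.
Var(X) = E[X²] − (E[X])² = 64.2031 − 51.9893 = 12.2139.
SD(X) = √12.2139 = 3.49484.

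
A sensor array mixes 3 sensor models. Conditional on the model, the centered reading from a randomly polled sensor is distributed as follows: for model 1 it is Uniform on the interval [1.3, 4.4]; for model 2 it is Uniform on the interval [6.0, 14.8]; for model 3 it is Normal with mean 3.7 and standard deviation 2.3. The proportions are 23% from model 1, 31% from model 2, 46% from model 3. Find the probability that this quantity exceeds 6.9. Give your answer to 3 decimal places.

Conditional on each model, P(X > 6.9): 1: 0; 2: 0.897727; 3: 0.0820666.
By total probability, P(X > 6.9) = 0.23·0 + 0.31·0.897727 + 0.46·0.0820666 = 0.316046.

0.316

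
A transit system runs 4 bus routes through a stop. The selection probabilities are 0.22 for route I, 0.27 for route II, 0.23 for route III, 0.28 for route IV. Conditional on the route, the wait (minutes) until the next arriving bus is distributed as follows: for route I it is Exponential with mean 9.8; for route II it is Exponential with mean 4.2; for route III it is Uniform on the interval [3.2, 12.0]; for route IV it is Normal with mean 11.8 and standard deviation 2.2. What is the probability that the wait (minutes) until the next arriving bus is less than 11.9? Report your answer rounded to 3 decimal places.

Conditional on each route, P(X < 11.9): I: 0.703078; II: 0.941184; III: 0.988636; IV: 0.518127.
By total probability, P(X < 11.9) = 0.22·0.703078 + 0.27·0.941184 + 0.23·0.988636 + 0.28·0.518127 = 0.781259.

0.781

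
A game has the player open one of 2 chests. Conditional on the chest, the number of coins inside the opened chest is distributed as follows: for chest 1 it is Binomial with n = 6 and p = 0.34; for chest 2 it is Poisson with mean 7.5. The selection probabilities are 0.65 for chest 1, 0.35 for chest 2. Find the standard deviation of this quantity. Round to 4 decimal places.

3.2066

Per component, 1: μ=2.04, E[X²]=5.508; 2: μ=7.5, E[X²]=63.75.
E[X] = 0.65·2.04 + 0.35·7.5 = 3.951.
E[X²] = 0.65·5.508 + 0.35·63.75 = 25.8927.
Var(X) = E[X²] − (E[X])² = 25.8927 − 15.6104 = 10.2823.
SD(X) = √10.2823 = 3.2066.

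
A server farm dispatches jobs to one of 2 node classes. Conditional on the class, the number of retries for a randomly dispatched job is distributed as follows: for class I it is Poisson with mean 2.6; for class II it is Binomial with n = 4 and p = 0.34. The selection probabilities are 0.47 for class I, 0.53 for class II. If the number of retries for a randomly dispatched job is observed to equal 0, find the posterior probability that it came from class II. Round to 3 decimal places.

Likelihoods P(X=0 | ·): I: 0.0742736; II: 0.189747.
Posterior ∝ prior × likelihood. Numerator for II: 0.53·0.189747 = 0.100566.
Normalizing constant: 0.47·0.0742736 + 0.53·0.189747 = 0.135475.
P(II | observation) = 0.100566 / 0.135475 = 0.742324.

0.742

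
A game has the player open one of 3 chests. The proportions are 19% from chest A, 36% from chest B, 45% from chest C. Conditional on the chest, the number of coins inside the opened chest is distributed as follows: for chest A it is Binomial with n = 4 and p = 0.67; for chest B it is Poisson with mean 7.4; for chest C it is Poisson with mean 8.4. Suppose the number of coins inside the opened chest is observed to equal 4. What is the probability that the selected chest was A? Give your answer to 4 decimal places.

Likelihoods P(X=4 | ·): A: 0.201511; B: 0.0763724; C: 0.0466479.
Posterior ∝ prior × likelihood. Numerator for A: 0.19·0.201511 = 0.0382871.
Normalizing constant: 0.19·0.201511 + 0.36·0.0763724 + 0.45·0.0466479 = 0.0867728.
P(A | observation) = 0.0382871 / 0.0867728 = 0.441234.

0.4412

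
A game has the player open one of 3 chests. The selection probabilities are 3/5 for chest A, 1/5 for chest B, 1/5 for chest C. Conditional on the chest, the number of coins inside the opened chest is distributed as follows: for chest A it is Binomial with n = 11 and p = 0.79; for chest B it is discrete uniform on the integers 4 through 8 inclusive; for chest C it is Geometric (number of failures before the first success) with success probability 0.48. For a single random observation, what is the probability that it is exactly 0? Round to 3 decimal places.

Conditional on each chest, P(X = 0): A: 3.50278e-08; B: 0; C: 0.48.
By total probability, P(X = 0) = 0.6·3.50278e-08 + 0.2·0 + 0.2·0.48 = 0.096.

0.096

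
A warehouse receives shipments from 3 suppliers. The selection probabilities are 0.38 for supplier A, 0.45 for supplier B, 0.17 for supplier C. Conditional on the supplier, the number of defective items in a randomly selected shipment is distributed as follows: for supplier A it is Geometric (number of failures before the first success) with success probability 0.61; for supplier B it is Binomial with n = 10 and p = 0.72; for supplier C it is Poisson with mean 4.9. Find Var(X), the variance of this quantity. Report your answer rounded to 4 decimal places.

Per component, A: μ=0.639344, E[X²]=1.45687; B: μ=7.2, E[X²]=53.856; C: μ=4.9, E[X²]=28.91.
E[X] = 0.38·0.639344 + 0.45·7.2 + 0.17·4.9 = 4.31595.
E[X²] = 0.38·1.45687 + 0.45·53.856 + 0.17·28.91 = 29.7035.
Var(X) = E[X²] − (E[X])² = 29.7035 − 18.6274 = 11.0761.

11.0761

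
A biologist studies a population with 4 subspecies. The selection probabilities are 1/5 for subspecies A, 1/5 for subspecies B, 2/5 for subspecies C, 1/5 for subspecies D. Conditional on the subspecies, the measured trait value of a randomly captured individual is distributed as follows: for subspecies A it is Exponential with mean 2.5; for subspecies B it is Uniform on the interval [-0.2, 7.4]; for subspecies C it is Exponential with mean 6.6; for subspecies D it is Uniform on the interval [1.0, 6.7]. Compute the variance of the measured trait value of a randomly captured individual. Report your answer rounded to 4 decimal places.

Per component, A: μ=2.5, E[X²]=12.5; B: μ=3.6, E[X²]=17.7733; C: μ=6.6, E[X²]=87.12; D: μ=3.85, E[X²]=17.53.
E[X] = 0.2·2.5 + 0.2·3.6 + 0.4·6.6 + 0.2·3.85 = 4.63.
E[X²] = 0.2·12.5 + 0.2·17.7733 + 0.4·87.12 + 0.2·17.53 = 44.4087.
Var(X) = E[X²] − (E[X])² = 44.4087 − 21.4369 = 22.9718.

22.9718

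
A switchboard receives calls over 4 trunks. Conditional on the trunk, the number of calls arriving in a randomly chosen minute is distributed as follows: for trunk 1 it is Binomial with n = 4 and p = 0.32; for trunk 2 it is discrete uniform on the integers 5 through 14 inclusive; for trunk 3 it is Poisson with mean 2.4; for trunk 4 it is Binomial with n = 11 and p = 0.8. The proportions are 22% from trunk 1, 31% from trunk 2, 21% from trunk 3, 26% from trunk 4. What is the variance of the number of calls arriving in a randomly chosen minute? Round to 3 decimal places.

17.169

Per component, 1: μ=1.28, E[X²]=2.5088; 2: μ=9.5, E[X²]=98.5; 3: μ=2.4, E[X²]=8.16; 4: μ=8.8, E[X²]=79.2.
E[X] = 0.22·1.28 + 0.31·9.5 + 0.21·2.4 + 0.26·8.8 = 6.0186.
E[X²] = 0.22·2.5088 + 0.31·98.5 + 0.21·8.16 + 0.26·79.2 = 53.3925.
Var(X) = E[X²] − (E[X])² = 53.3925 − 36.2235 = 17.169.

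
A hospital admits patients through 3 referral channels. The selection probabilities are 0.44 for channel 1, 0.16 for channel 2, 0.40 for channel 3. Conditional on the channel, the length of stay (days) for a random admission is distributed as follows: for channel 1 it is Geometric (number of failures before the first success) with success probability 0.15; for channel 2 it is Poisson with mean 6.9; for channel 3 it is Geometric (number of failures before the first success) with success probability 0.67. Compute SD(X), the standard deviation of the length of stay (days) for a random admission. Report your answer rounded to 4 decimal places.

5.0465

Per component, 1: μ=5.66667, E[X²]=69.8889; 2: μ=6.9, E[X²]=54.51; 3: μ=0.492537, E[X²]=0.977723.
E[X] = 0.44·5.66667 + 0.16·6.9 + 0.4·0.492537 = 3.79435.
E[X²] = 0.44·69.8889 + 0.16·54.51 + 0.4·0.977723 = 39.8638.
Var(X) = E[X²] − (E[X])² = 39.8638 − 14.3971 = 25.4667.
SD(X) = √25.4667 = 5.04646.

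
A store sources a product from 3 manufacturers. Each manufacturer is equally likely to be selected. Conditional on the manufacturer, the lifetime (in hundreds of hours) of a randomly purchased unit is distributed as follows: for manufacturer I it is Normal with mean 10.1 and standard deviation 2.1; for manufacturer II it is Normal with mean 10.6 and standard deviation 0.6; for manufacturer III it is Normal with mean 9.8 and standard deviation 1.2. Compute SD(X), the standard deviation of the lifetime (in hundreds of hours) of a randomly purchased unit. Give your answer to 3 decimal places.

Per component, I: μ=10.1, E[X²]=106.42; II: μ=10.6, E[X²]=112.72; III: μ=9.8, E[X²]=97.48.
E[X] = 0.333333·10.1 + 0.333333·10.6 + 0.333333·9.8 = 10.1667.
E[X²] = 0.333333·106.42 + 0.333333·112.72 + 0.333333·97.48 = 105.54.
Var(X) = E[X²] − (E[X])² = 105.54 − 103.361 = 2.17889.
SD(X) = √2.17889 = 1.47611.

1.476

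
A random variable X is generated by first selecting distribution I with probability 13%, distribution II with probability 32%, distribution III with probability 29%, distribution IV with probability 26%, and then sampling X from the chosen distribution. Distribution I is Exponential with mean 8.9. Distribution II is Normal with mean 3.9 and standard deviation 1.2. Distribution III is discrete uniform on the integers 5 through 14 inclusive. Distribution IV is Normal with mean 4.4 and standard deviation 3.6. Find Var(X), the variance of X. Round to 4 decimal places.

Per component, I: μ=8.9, E[X²]=158.42; II: μ=3.9, E[X²]=16.65; III: μ=9.5, E[X²]=98.5; IV: μ=4.4, E[X²]=32.32.
E[X] = 0.13·8.9 + 0.32·3.9 + 0.29·9.5 + 0.26·4.4 = 6.304.
E[X²] = 0.13·158.42 + 0.32·16.65 + 0.29·98.5 + 0.26·32.32 = 62.8908.
Var(X) = E[X²] − (E[X])² = 62.8908 − 39.7404 = 23.1504.

23.1504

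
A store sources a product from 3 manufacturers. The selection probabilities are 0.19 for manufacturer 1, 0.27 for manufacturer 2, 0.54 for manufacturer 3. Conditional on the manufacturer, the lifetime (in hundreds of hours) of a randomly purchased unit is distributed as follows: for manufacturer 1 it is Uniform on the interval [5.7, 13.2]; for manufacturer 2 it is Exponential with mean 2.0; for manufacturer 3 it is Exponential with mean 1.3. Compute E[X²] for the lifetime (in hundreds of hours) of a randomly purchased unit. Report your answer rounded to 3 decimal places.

For each component E[X²] = Var + (mean)², giving 1: 93.99; 2: 8; 3: 3.38.
Overall E[X²] = 0.19·93.99 + 0.27·8 + 0.54·3.38 = 21.8433.

21.843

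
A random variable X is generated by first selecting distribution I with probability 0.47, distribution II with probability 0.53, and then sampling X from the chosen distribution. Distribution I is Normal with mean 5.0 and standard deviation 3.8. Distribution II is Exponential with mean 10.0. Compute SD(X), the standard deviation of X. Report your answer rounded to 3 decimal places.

Per component, I: μ=5, E[X²]=39.44; II: μ=10, E[X²]=200.
E[X] = 0.47·5 + 0.53·10 = 7.65.
E[X²] = 0.47·39.44 + 0.53·200 = 124.537.
Var(X) = E[X²] − (E[X])² = 124.537 − 58.5225 = 66.0143.
SD(X) = √66.0143 = 8.12492.

8.125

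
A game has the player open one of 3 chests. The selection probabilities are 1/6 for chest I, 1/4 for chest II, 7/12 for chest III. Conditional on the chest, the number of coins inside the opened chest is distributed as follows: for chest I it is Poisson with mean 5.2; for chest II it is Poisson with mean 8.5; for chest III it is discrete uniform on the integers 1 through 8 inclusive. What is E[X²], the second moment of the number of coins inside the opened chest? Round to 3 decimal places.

For each component E[X²] = Var + (mean)², giving I: 32.24; II: 80.75; III: 25.5.
Overall E[X²] = 0.166667·32.24 + 0.25·80.75 + 0.583333·25.5 = 40.4358.

40.436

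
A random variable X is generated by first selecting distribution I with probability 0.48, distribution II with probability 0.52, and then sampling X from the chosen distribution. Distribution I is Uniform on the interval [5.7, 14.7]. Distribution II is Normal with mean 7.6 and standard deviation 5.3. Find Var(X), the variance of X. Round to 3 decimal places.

19.534

Per component, I: μ=10.2, E[X²]=110.79; II: μ=7.6, E[X²]=85.85.
E[X] = 0.48·10.2 + 0.52·7.6 = 8.848.
E[X²] = 0.48·110.79 + 0.52·85.85 = 97.8212.
Var(X) = E[X²] − (E[X])² = 97.8212 − 78.2871 = 19.5341.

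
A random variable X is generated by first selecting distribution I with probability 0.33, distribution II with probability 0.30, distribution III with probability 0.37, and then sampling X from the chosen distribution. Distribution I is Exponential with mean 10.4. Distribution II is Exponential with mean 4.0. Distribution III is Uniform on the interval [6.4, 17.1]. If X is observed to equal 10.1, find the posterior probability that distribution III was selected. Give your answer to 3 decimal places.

0.657

Likelihoods f(10.1 | ·): I: 0.0364083; II: 0.0200146; III: 0.0934579.
Posterior ∝ prior × likelihood. Numerator for III: 0.37·0.0934579 = 0.0345794.
Normalizing constant: 0.33·0.0364083 + 0.3·0.0200146 + 0.37·0.0934579 = 0.0525985.
P(III | observation) = 0.0345794 / 0.0525985 = 0.657422.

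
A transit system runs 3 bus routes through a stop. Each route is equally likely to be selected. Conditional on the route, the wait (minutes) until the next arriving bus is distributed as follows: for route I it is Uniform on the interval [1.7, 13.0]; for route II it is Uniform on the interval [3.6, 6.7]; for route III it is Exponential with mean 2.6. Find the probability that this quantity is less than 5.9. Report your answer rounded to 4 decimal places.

0.6701

Conditional on each route, P(X < 5.9): I: 0.371681; II: 0.741935; III: 0.896608.
By total probability, P(X < 5.9) = 0.333333·0.371681 + 0.333333·0.741935 + 0.333333·0.896608 = 0.670075.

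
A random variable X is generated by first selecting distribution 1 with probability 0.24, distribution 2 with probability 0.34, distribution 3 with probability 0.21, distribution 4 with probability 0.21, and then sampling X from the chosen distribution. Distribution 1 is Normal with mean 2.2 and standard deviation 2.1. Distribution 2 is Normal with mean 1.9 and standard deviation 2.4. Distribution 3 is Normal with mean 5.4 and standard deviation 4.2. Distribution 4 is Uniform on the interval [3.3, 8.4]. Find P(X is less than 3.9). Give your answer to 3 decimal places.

0.561

Conditional on each component, P(X < 3.9): 1: 0.790893; 2: 0.797672; 3: 0.360492; 4: 0.117647.
By total probability, P(X < 3.9) = 0.24·0.790893 + 0.34·0.797672 + 0.21·0.360492 + 0.21·0.117647 = 0.561432.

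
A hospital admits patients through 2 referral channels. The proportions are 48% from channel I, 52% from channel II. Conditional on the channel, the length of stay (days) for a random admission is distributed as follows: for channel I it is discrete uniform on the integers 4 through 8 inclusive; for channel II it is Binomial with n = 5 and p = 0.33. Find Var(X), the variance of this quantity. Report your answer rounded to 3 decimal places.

Per component, I: μ=6, E[X²]=38; II: μ=1.65, E[X²]=3.828.
E[X] = 0.48·6 + 0.52·1.65 = 3.738.
E[X²] = 0.48·38 + 0.52·3.828 = 20.2306.
Var(X) = E[X²] − (E[X])² = 20.2306 − 13.9726 = 6.25792.

6.258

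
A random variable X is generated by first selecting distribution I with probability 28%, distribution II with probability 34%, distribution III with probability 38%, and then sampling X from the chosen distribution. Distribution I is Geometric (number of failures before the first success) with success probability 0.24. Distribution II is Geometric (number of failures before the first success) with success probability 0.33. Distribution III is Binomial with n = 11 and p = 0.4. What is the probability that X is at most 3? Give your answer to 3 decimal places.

Conditional on each component, P(X ≤ 3): I: 0.666378; II: 0.798489; III: 0.296284.
By total probability, P(X ≤ 3) = 0.28·0.666378 + 0.34·0.798489 + 0.38·0.296284 = 0.57066.

0.571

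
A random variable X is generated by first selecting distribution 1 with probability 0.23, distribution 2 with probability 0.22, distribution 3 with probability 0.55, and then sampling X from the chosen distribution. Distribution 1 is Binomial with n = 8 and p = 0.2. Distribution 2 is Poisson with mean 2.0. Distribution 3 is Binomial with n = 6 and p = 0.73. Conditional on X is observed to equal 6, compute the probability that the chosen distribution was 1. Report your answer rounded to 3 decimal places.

0.003

Likelihoods P(X=6 | ·): 1: 0.00114688; 2: 0.0120298; 3: 0.151334.
Posterior ∝ prior × likelihood. Numerator for 1: 0.23·0.00114688 = 0.000263782.
Normalizing constant: 0.23·0.00114688 + 0.22·0.0120298 + 0.55·0.151334 = 0.0861442.
P(1 | observation) = 0.000263782 / 0.0861442 = 0.0030621.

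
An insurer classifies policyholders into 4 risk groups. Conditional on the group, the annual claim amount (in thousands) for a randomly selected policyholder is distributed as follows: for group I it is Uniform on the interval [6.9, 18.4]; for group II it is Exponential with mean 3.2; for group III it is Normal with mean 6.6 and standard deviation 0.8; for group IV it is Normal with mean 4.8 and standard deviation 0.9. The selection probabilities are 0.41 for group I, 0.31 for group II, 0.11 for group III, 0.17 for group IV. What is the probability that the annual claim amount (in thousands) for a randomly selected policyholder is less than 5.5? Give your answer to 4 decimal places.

Conditional on each group, P(X < 5.5): I: 0; II: 0.82071; III: 0.0845657; IV: 0.78165.
By total probability, P(X < 5.5) = 0.41·0 + 0.31·0.82071 + 0.11·0.0845657 + 0.17·0.78165 = 0.396603.

0.3966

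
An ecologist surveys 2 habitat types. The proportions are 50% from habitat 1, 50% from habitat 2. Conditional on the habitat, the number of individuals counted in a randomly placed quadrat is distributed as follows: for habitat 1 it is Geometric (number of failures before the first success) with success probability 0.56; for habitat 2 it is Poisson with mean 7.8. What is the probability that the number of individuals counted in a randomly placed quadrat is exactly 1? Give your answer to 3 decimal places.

Conditional on each habitat, P(X = 1): 1: 0.2464; 2: 0.00319593.
By total probability, P(X = 1) = 0.5·0.2464 + 0.5·0.00319593 = 0.124798.

0.125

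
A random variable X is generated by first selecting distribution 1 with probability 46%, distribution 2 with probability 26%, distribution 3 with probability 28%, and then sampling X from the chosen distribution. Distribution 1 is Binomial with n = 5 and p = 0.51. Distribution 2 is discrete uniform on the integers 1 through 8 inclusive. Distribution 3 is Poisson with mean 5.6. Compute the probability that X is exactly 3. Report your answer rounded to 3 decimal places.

0.209

Conditional on each component, P(X = 3): 1: 0.318495; 2: 0.125; 3: 0.108234.
By total probability, P(X = 3) = 0.46·0.318495 + 0.26·0.125 + 0.28·0.108234 = 0.209313.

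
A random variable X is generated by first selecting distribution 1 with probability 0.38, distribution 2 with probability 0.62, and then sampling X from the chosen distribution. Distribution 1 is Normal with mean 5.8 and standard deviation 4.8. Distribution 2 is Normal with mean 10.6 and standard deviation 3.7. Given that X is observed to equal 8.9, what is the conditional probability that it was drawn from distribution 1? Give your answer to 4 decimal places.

Likelihoods f(8.9 | ·): 1: 0.0674678; 2: 0.0970215.
Posterior ∝ prior × likelihood. Numerator for 1: 0.38·0.0674678 = 0.0256378.
Normalizing constant: 0.38·0.0674678 + 0.62·0.0970215 = 0.0857911.
P(1 | observation) = 0.0256378 / 0.0857911 = 0.29884.

0.2988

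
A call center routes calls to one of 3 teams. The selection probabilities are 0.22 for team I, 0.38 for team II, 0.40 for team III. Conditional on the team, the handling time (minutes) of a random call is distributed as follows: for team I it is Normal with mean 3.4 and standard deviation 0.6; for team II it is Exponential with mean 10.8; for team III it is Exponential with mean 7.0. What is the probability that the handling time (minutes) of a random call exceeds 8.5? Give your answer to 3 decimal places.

Conditional on each team, P(X > 8.5): I: 0; II: 0.455192; III: 0.296922.
By total probability, P(X > 8.5) = 0.22·0 + 0.38·0.455192 + 0.4·0.296922 = 0.291742.

0.292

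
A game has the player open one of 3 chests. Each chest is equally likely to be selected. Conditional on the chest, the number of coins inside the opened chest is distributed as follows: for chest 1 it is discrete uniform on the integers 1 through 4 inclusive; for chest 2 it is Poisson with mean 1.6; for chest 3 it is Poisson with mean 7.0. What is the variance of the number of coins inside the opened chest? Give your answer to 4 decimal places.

8.8633

Per component, 1: μ=2.5, E[X²]=7.5; 2: μ=1.6, E[X²]=4.16; 3: μ=7, E[X²]=56.
E[X] = 0.333333·2.5 + 0.333333·1.6 + 0.333333·7 = 3.7.
E[X²] = 0.333333·7.5 + 0.333333·4.16 + 0.333333·56 = 22.5533.
Var(X) = E[X²] − (E[X])² = 22.5533 − 13.69 = 8.86333.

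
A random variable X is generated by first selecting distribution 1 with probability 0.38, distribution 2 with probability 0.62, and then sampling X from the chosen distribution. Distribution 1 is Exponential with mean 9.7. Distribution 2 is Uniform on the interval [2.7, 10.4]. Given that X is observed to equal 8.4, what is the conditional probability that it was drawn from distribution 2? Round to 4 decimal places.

0.8301

Likelihoods f(8.4 | ·): 1: 0.0433649; 2: 0.12987.
Posterior ∝ prior × likelihood. Numerator for 2: 0.62·0.12987 = 0.0805195.
Normalizing constant: 0.38·0.0433649 + 0.62·0.12987 = 0.0969981.
P(2 | observation) = 0.0805195 / 0.0969981 = 0.830114.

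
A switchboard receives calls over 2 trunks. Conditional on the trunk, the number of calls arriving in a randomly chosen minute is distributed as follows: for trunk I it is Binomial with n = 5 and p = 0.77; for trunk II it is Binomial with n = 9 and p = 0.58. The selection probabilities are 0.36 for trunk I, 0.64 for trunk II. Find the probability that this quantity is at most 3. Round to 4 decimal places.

0.1960

Conditional on each trunk, P(X ≤ 3): I: 0.325062; II: 0.123342.
By total probability, P(X ≤ 3) = 0.36·0.325062 + 0.64·0.123342 = 0.195961.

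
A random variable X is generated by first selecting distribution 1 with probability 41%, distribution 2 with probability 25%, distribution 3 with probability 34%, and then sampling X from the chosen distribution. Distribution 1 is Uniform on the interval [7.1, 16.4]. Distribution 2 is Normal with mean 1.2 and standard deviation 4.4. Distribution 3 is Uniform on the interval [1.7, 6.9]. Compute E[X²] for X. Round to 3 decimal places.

71.813

For each component E[X²] = Var + (mean)², giving 1: 145.27; 2: 20.8; 3: 20.7433.
Overall E[X²] = 0.41·145.27 + 0.25·20.8 + 0.34·20.7433 = 71.8134.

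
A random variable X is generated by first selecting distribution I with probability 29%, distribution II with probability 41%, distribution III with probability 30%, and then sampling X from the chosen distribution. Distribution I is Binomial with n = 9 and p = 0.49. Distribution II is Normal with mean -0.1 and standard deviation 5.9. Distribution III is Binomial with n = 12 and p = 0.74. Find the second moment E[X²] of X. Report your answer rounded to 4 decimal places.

44.9173

For each component E[X²] = Var + (mean)², giving I: 21.6972; II: 34.82; III: 81.1632.
Overall E[X²] = 0.29·21.6972 + 0.41·34.82 + 0.3·81.1632 = 44.9173.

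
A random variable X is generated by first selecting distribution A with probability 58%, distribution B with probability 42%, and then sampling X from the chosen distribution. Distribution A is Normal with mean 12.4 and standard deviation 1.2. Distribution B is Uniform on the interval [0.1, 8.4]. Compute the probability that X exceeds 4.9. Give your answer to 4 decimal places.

Conditional on each component, P(X > 4.9): A: 1; B: 0.421687.
By total probability, P(X > 4.9) = 0.58·1 + 0.42·0.421687 = 0.757108.

0.7571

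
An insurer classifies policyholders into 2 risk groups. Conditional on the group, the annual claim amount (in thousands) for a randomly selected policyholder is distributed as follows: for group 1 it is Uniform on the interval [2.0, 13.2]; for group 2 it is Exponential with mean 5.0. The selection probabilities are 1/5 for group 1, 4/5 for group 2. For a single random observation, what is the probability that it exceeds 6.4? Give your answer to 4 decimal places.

0.3439

Conditional on each group, P(X > 6.4): 1: 0.607143; 2: 0.278037.
By total probability, P(X > 6.4) = 0.2·0.607143 + 0.8·0.278037 = 0.343858.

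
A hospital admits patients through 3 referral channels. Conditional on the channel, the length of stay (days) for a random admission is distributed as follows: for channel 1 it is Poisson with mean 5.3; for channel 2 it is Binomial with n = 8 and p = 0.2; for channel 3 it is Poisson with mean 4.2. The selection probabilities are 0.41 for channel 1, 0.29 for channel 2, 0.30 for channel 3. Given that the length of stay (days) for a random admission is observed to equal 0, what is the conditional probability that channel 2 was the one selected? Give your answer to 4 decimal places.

Likelihoods P(X=0 | ·): 1: 0.00499159; 2: 0.167772; 3: 0.0149956.
Posterior ∝ prior × likelihood. Numerator for 2: 0.29·0.167772 = 0.0486539.
Normalizing constant: 0.41·0.00499159 + 0.29·0.167772 + 0.3·0.0149956 = 0.0551992.
P(2 | observation) = 0.0486539 / 0.0551992 = 0.881425.

0.8814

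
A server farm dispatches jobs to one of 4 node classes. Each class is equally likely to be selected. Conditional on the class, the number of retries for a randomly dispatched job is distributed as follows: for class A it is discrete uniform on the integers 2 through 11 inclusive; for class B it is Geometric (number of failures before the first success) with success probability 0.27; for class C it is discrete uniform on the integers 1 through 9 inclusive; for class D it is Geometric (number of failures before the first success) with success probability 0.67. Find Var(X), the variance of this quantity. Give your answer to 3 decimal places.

Per component, A: μ=6.5, E[X²]=50.5; B: μ=2.7037, E[X²]=17.3237; C: μ=5, E[X²]=31.6667; D: μ=0.492537, E[X²]=0.977723.
E[X] = 0.25·6.5 + 0.25·2.7037 + 0.25·5 + 0.25·0.492537 = 3.67406.
E[X²] = 0.25·50.5 + 0.25·17.3237 + 0.25·31.6667 + 0.25·0.977723 = 25.117.
Var(X) = E[X²] − (E[X])² = 25.117 − 13.4987 = 11.6183.

11.618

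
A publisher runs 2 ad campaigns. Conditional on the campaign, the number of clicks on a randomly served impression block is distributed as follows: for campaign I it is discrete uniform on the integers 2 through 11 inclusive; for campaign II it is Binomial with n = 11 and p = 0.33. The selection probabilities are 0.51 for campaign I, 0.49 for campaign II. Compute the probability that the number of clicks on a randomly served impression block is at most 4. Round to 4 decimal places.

Conditional on each campaign, P(X ≤ 4): I: 0.3; II: 0.719306.
By total probability, P(X ≤ 4) = 0.51·0.3 + 0.49·0.719306 = 0.50546.

0.5055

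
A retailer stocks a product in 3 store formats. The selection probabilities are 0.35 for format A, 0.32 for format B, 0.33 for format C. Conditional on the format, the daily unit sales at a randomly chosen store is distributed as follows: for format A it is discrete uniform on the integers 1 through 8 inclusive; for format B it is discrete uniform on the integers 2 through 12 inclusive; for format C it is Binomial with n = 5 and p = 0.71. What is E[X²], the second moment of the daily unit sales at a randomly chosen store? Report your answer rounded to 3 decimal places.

For each component E[X²] = Var + (mean)², giving A: 25.5; B: 59; C: 13.632.
Overall E[X²] = 0.35·25.5 + 0.32·59 + 0.33·13.632 = 32.3036.

32.304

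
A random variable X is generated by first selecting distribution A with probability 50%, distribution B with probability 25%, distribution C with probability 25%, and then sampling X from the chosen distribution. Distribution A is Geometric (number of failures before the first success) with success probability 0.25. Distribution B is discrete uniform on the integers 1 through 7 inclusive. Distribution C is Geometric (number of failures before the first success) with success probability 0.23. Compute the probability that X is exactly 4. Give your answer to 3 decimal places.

Conditional on each component, P(X = 4): A: 0.0791016; B: 0.142857; C: 0.080852.
By total probability, P(X = 4) = 0.5·0.0791016 + 0.25·0.142857 + 0.25·0.080852 = 0.0954781.

0.095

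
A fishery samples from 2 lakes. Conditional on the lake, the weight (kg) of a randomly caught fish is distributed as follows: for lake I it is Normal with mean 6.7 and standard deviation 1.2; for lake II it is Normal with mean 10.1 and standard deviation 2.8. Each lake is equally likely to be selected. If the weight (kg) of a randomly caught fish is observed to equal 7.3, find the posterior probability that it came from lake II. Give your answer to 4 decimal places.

0.2275

Likelihoods f(7.3 | ·): I: 0.293388; II: 0.0864181.
Posterior ∝ prior × likelihood. Numerator for II: 0.5·0.0864181 = 0.0432091.
Normalizing constant: 0.5·0.293388 + 0.5·0.0864181 = 0.189903.
P(II | observation) = 0.0432091 / 0.189903 = 0.227532.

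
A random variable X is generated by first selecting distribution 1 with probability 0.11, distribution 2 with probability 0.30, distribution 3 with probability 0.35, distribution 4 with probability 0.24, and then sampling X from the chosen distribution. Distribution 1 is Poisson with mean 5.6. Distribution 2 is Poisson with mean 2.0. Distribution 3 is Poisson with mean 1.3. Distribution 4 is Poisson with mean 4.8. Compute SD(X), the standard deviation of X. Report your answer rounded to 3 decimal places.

2.372

Per component, 1: μ=5.6, E[X²]=36.96; 2: μ=2, E[X²]=6; 3: μ=1.3, E[X²]=2.99; 4: μ=4.8, E[X²]=27.84.
E[X] = 0.11·5.6 + 0.3·2 + 0.35·1.3 + 0.24·4.8 = 2.823.
E[X²] = 0.11·36.96 + 0.3·6 + 0.35·2.99 + 0.24·27.84 = 13.5937.
Var(X) = E[X²] − (E[X])² = 13.5937 − 7.96933 = 5.62437.
SD(X) = √5.62437 = 2.37158.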